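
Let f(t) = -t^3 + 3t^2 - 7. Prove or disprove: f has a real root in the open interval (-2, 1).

f(-2) = 13 and f(1) = -5, which have opposite signs.
Since f is a polynomial it is continuous on [-2, 1].
By the Intermediate Value Theorem, f takes the value 0 somewhere in the open interval.

Yes, f has a root in the interval.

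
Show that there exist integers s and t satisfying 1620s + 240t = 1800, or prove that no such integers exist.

gcd(1620, 240) = 60, and 60 divides 1800, so integer solutions exist.
Dividing through by 60 reduces the equation to 27s + 4t = 30.
Euclidean algorithm: 27 = 6·4 + 3, 4 = 1·3 + 1, 3 = 3·1 + 0.
Unwinding: 1 = 4 − 1·3 = 4 − (27 − 6·4) = −27 + 7·4, i.e. 27·(-1) + 4·7 = 1.
Times 30: 27·(-30) + 4·210 = 30, so (-30, 210) solves it.
Adding 8·4 to s and subtracting 8·27 from t gives the tidier solution (2, -6).
Indeed 1620·2 + 240·(-6) = 3240 − 1440 = 1800.

s = 2, t = -6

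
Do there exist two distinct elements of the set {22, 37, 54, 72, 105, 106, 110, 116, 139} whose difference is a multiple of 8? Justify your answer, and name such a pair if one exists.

22 mod 8 = 6 and 54 mod 8 = 6, so 54 − 22 = 32 = 4·8.

Yes: 22 and 54.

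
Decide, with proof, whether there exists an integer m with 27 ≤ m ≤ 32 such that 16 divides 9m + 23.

At m = 27, 9·27 + 23 = 266 ≡ 10 (mod 16), and each step in m adds 9, giving residues 10, 3, 12, 5, 14, 7 for m = 27, 28, …, 32.
The residue 0 does not occur, so no m in [27, 32] makes 9m + 23 a multiple of 16.

No, no such integer m in that range exists.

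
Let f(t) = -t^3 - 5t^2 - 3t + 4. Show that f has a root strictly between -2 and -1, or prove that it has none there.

f(-2) = -2 and f(-1) = 3, which have opposite signs.
f is continuous everywhere (it is a polynomial), in particular on [-2, -1].
By the Intermediate Value Theorem, f takes the value 0 somewhere in the open interval.

Such a root exists.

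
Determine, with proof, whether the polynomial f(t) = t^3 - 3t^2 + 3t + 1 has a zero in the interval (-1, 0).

Yes, f has a root in the interval.

f(-1) = -6 and f(0) = 1, which have opposite signs.
Since f is a polynomial it is continuous on [-1, 0].
By the Intermediate Value Theorem, f takes the value 0 somewhere in the open interval.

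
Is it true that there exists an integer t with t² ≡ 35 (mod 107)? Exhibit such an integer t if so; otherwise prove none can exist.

Take t = 79. Then 79² = 6241 = 58·107 + 35, so 79² ≡ 35 (mod 107).

t = 79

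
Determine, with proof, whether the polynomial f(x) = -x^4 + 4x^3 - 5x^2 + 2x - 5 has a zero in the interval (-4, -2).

f has no root in that interval.

f(-4) = -605 and f(-2) = -77, both negative, so a sign-change argument is unavailable; we show f keeps this sign on the whole interval.
Shift to the endpoint -2: with x = -2 − u (0 < u < 2), one computes f(-2 − u) = -u^4 - 12u^3 - 53u^2 - 102u - 77.
All 5 nonzero coefficients of this polynomial in u are negative; hence for u > 0 the value is a sum of negative terms (the constant -77 among them).
So f is strictly negative on (-4, -2); no root exists in the interval.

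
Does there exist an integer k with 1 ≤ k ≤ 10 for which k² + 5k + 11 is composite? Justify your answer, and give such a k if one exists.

At k = 10: 10² + 5·10 + 11 = 161 = 7·23, which is composite.

k = 10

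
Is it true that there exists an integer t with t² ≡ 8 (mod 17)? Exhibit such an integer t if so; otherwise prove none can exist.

t = 5

Take t = 5. Then 5² = 25 = 1·17 + 8, so 5² ≡ 8 (mod 17).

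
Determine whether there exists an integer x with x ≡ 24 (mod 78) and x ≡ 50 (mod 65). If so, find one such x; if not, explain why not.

The moduli are not coprime: gcd(78, 65) = 13. Compatibility requires 13 ∣ (50 − 24) = 26, which holds, so solutions exist.
Step through x = 24, 24 + 78, 24 + 2·78, …: the values 24, 102, 180 reduce mod 65 to 24, 37, 50. The value 180 hits 50.
Check: 180 mod 78 = 24, 180 mod 65 = 50. ✓

x = 180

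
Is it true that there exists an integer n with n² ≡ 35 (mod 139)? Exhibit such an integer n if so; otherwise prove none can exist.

n = 69 works: 69² = 4761, and 4761 − 35 = 4726 = 34·139.

n = 69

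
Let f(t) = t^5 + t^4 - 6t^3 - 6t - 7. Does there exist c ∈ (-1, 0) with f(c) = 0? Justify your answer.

Yes, such a c exists.

f(-1) = 5 and f(0) = -7, which have opposite signs.
Since f is a polynomial it is continuous on [-1, 0].
So by the Intermediate Value Theorem there is a c strictly between -1 and 0 with f(c) = 0.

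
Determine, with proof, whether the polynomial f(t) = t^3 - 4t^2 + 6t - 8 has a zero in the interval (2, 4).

Such a root exists.

f(2) = -4 and f(4) = 16, which have opposite signs.
Since f is a polynomial it is continuous on [2, 4].
By the Intermediate Value Theorem f must vanish at some point of (2, 4).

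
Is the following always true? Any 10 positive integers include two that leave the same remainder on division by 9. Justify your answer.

True.

Partition the integers by their residue mod 9; there are 9 classes.
With 10 integers and only 9 classes, the pigeonhole principle forces two of them, say a and b, into the same class.
So a and b have equal remainders mod 9, which is exactly what was to be shown.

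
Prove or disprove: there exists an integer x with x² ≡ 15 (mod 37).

Apply Euler's criterion with the prime 37: 15 is a quadratic residue iff 15^18 ≡ 1 (mod 37), and a non-residue iff it is ≡ −1.
Repeated squaring mod 37: 15^2 = 225 ≡ 3; 15^4 ≡ 3² = 9 ≡ 9; 15^8 ≡ 9² = 81 ≡ 7; 15^16 ≡ 7² = 49 ≡ 12.
Since 18 = 16 + 2, 15^18 ≡ 12 · 3; multiplying out mod 37: 12·3 = 36 ≡ 36. Thus 15^18 ≡ 36 ≡ −1 (mod 37).
By Euler's criterion 15 is a quadratic non-residue mod 37: no x satisfies x² ≡ 15 (mod 37).

No such integer exists.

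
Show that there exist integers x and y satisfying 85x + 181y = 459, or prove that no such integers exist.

85 and 181 are coprime, so 85x + 181y ranges over all of ℤ.
Run the Euclidean algorithm on 181 and 85: 181 = 2·85 + 11, 85 = 7·11 + 8, 11 = 1·8 + 3, 8 = 2·3 + 2, 3 = 1·2 + 1, 2 = 2·1 + 0.
Back-substituting, 1 = 3 − 1·2 = 3 − (8 − 2·3) = −8 + 3·3 = −8 + 3·(11 − 1·8) = 3·11 − 4·8 = 3·11 − 4·(85 − 7·11) = −4·85 + 31·11 = −4·85 + 31·(181 − 2·85) = 31·181 − 66·85; that is, 85·(-66) + 181·31 = 1.
Times 459: 85·(-30294) + 181·14229 = 459, so (-30294, 14229) solves it.
Adding 168·181 to x and subtracting 168·85 from y gives the tidier solution (114, -51).
Check: 85·114 + 181·(-51) = 9690 − 9231 = 459. ✓

x = 114, y = -51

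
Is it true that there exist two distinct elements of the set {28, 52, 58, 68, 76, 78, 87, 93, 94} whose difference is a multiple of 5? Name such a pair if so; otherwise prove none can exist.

Both 28 and 58 leave remainder 3 on division by 5; their difference 30 = 6·5 is a multiple of 5.

Yes: 28 and 58.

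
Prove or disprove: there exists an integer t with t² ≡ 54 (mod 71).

Take t = 57. Then 57² = 3249 = 45·71 + 54, so 57² ≡ 54 (mod 71).

t = 57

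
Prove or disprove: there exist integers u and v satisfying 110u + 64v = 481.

Both 110 and 64 are divisible by gcd(110, 64) = 2, hence so is any combination 110u + 64v.
But 481 = 2·240 + 1, so 2 ∤ 481.
Therefore 110u + 64v = 481 has no solution in integers.

No, no such integers exist.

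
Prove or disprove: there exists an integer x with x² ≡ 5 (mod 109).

x = 88

x = 88 works: 88² = 7744, and 7744 − 5 = 7739 = 71·109.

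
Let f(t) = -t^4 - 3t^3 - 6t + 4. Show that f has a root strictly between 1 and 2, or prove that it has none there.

f has no root in that interval.

The endpoint values f(1) = -6 and f(2) = -48 are both negative. Claim: f(t) < 0 for every t in (1, 2).
Substitute t = 1 + u, where 0 < u < 1 on the interval. Expanding, f(1 + u) = -u^4 - 7u^3 - 15u^2 - 19u - 6.
All 5 nonzero coefficients of this polynomial in u are negative; hence for u > 0 the value is a sum of negative terms (the constant -6 among them).
Therefore f(t) < 0 throughout (1, 2), and f has no zero there.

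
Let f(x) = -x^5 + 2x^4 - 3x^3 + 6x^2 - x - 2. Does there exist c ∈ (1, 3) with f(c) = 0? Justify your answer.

f(1) = 1 and f(3) = -113, which have opposite signs.
Since f is a polynomial it is continuous on [1, 3].
So by the Intermediate Value Theorem there is a c strictly between 1 and 3 with f(c) = 0.

Such a root exists.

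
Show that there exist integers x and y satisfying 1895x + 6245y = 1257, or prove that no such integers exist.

Any value of 1895x + 6245y is a multiple of gcd(1895, 6245) = 5.
But 1257 is not a multiple of 5 (it leaves remainder 2).
Therefore 1895x + 6245y = 1257 has no solution in integers.

No, no such integers exist.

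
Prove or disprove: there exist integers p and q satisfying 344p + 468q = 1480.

gcd(344, 468) = 4, and 4 divides 1480, so integer solutions exist.
Dividing through by 4 reduces the equation to 86p + 117q = 370.
Dividing repeatedly: 117 = 1·86 + 31, 86 = 2·31 + 24, 31 = 1·24 + 7, 24 = 3·7 + 3, 7 = 2·3 + 1, 3 = 3·1 + 0.
Back-substituting, 1 = 7 − 2·3 = 7 − 2·(24 − 3·7) = −2·24 + 7·7 = −2·24 + 7·(31 − 1·24) = 7·31 − 9·24 = 7·31 − 9·(86 − 2·31) = −9·86 + 25·31 = −9·86 + 25·(117 − 1·86) = 25·117 − 34·86; that is, 86·(-34) + 117·25 = 1.
Scaling by 370 gives the particular solution (p, q) = (-12580, 9250).
Adding 108·117 to p and subtracting 108·86 from q gives the tidier solution (56, -38).
Indeed 344·56 + 468·(-38) = 19264 − 17784 = 1480.

p = 56, q = -38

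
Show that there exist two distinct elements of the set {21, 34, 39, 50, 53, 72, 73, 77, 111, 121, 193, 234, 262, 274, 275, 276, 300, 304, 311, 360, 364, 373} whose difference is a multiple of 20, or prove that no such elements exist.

Yes: 21 and 121.

21 mod 20 = 1 and 121 mod 20 = 1, so 121 − 21 = 100 = 5·20.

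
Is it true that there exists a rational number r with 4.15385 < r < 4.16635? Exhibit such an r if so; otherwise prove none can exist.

r = 79/19

Scale by 19: the interval becomes (78.92315, 79.16065), which contains the integer 79.
Hence 79/19 is a rational number with 4.15385 < 79/19 < 4.16635.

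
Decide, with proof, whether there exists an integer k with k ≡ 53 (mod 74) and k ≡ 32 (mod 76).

No such integer exists.

Reduce both congruences modulo 2, which divides 74 and 76: they say k ≡ 53 (mod 2) and k ≡ 32 (mod 2).
These are incompatible: 53 − 32 = 21 is not divisible by 2.
Hence the system has no solution.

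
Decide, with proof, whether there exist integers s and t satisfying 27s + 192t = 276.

Since gcd(27, 192) = 3 and 276 = 3·92, Bézout's identity guarantees a solution.
Dividing through by 3 reduces the equation to 9s + 64t = 92.
Run the Euclidean algorithm on 64 and 9: 64 = 7·9 + 1, 9 = 9·1 + 0.
Back-substituting, 1 = 64 − 7·9; that is, 9·(-7) + 64·1 = 1.
Times 92: 9·(-644) + 64·92 = 92, so (-644, 92) solves it.
The general solution is s = -644 + 64k, t = 92 − 9k; taking k = 11 gives the smaller pair s = 60, t = -7.
Check: 27·60 + 192·(-7) = 1620 − 1344 = 276. ✓

s = 60, t = -7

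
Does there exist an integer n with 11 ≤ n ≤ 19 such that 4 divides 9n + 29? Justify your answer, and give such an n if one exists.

n = 11

At n = 11 we get 9·11 + 29 = 128, and 128 = 4·32.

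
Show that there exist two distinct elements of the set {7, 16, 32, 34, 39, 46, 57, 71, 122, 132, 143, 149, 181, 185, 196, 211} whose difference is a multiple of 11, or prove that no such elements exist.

16 mod 11 = 5 and 71 mod 11 = 5, so 71 − 16 = 55 = 5·11.

Yes: 16 and 71.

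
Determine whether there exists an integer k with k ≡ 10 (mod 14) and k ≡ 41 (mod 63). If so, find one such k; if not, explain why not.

There is no such integer.

gcd(14, 63) = 7. If k ≡ 10 (mod 14) and k ≡ 41 (mod 63), then k ≡ 10 (mod 7) and k ≡ 41 (mod 7).
These are incompatible: 10 − 41 = -31 is not divisible by 7.
So no integer satisfies both congruences.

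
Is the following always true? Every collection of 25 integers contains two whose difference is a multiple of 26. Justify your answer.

No; for instance {15, 16, 17, 18, 19, 20, 21, 22, 23, 24, 25, 26, 27, 28, 29, 30, 31, 32, 33, 34, 35, 36, 37, 38, 39} is a counterexample.

Take the 25 consecutive integers 15, 16, …, 39: their residues mod 26 are all distinct because 25 ≤ 26.
Any two of them differ by at most 24 < 26 and by at least 1, so no difference is a multiple of 26.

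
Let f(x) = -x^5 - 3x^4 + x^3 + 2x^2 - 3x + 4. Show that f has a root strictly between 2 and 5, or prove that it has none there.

The endpoint values f(2) = -66 and f(5) = -4836 are both negative. Claim: f(x) < 0 for every x in (2, 5).
Shift to the endpoint 2: with x = 2 + u (0 < u < 3), one computes f(2 + u) = -u^5 - 13u^4 - 63u^3 - 144u^2 - 159u - 66.
All 6 nonzero coefficients of this polynomial in u are negative; hence for u > 0 the value is a sum of negative terms (the constant -66 among them).
So f is strictly negative on (2, 5); no root exists in the interval.

f has no root in that interval.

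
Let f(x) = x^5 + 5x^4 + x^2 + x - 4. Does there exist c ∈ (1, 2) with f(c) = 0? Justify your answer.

No.

f(1) = 4 and f(2) = 114, both positive, so a sign-change argument is unavailable; we show f keeps this sign on the whole interval.
Substitute x = 1 + u, where 0 < u < 1 on the interval. Expanding, f(1 + u) = u^5 + 10u^4 + 30u^3 + 41u^2 + 28u + 4.
The nonzero coefficients here are all positive, so for u > 0 every term is positive (or zero), and the constant term 4 is strictly positive.
So f is strictly positive on (1, 2); no root exists in the interval.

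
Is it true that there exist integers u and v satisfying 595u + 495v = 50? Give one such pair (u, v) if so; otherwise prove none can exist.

u = 50, v = -60

Since gcd(595, 495) = 5 and 50 = 5·10, Bézout's identity guarantees a solution.
Dividing through by 5 reduces the equation to 119u + 99v = 10.
Run the Euclidean algorithm on 119 and 99: 119 = 1·99 + 20, 99 = 4·20 + 19, 20 = 1·19 + 1, 19 = 19·1 + 0.
Unwinding: 1 = 20 − 1·19 = 20 − (99 − 4·20) = −99 + 5·20 = −99 + 5·(119 − 1·99) = 5·119 − 6·99, i.e. 119·5 + 99·(-6) = 1.
Times 10: 119·50 + 99·(-60) = 10, so (50, -60) solves it.
Indeed 595·50 + 495·(-60) = 29750 − 29700 = 50.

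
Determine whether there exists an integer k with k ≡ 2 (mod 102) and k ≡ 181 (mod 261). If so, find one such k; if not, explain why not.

Both moduli are multiples of 3 = gcd(102, 261), so any solution would satisfy k ≡ 2 and k ≡ 181 modulo 3 simultaneously.
These are incompatible: 2 − 181 = -179 is not divisible by 3.
Therefore no such k exists.

There is no such integer.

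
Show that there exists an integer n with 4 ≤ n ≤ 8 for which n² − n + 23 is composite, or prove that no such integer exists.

At n = 7: 7² − 7 + 23 = 65 = 5·13, which is composite.

n = 7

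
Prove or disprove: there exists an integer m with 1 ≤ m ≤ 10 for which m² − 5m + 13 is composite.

m = 1

At m = 1: 1² − 5·1 + 13 = 9 = 3·3, which is composite.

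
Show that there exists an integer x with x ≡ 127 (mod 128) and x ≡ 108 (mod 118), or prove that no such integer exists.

gcd(128, 118) = 2. If x ≡ 127 (mod 128) and x ≡ 108 (mod 118), then x ≡ 127 (mod 2) and x ≡ 108 (mod 2).
These are incompatible: 127 − 108 = 19 is not divisible by 2.
So no integer satisfies both congruences.

No such integer exists.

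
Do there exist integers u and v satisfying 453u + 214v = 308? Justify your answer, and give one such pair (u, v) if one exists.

453 and 214 are coprime, so 453u + 214v ranges over all of ℤ.
Dividing repeatedly: 453 = 2·214 + 25, 214 = 8·25 + 14, 25 = 1·14 + 11, 14 = 1·11 + 3, 11 = 3·3 + 2, 3 = 1·2 + 1, 2 = 2·1 + 0.
Working back up the chain: 1 = 3 − 1·2 = 3 − (11 − 3·3) = −11 + 4·3 = −11 + 4·(14 − 1·11) = 4·14 − 5·11 = 4·14 − 5·(25 − 1·14) = −5·25 + 9·14 = −5·25 + 9·(214 − 8·25) = 9·214 − 77·25 = 9·214 − 77·(453 − 2·214) = −77·453 + 163·214. So 453·(-77) + 214·163 = 1.
Multiplying through by 308: u = (-77)·308 = -23716, v = 163·308 = 50204 is a solution.
The general solution is u = -23716 + 214k, v = 50204 − 453k; taking k = 111 gives the smaller pair u = 38, v = -79.
Check: 453·38 + 214·(-79) = 17214 − 16906 = 308. ✓

u = 38, v = -79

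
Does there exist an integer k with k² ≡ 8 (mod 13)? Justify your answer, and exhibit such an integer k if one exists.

Computing k² mod 13 for k = 0, 1, …, 6 (enough, by the symmetry k ↦ 13 − k) gives 0, 1, 4, 9, 3, 12, 10.
The set of squares mod 13 is therefore {0, 1, 3, 4, 9, 10, 12}, which does not contain 8.
Hence no integer k has k² ≡ 8 (mod 13).

No such integer exists.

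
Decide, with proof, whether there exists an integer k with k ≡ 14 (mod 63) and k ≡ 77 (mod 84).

Here gcd(63, 84) = 21, and both 14 and 77 leave remainder 14 mod 21, so the system is consistent.
The integers ≡ 14 (mod 63) are 14, 77, …; their remainders mod 84 are 14, 77, so k = 77 is the first that is ≡ 77 (mod 84).
Verify: 77 = 1·63 + 14 and 77 = 0·84 + 77. ✓

k = 77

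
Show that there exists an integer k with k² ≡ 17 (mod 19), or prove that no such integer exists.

Take k = 13. Then 13² = 169 = 8·19 + 17, so 13² ≡ 17 (mod 19).

k = 13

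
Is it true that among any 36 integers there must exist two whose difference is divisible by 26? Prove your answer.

There are exactly 26 possible remainders on division by 26.
With 36 integers and only 26 classes, the pigeonhole principle forces two of them, say a and b, into the same class.
Then a ≡ b (mod 26), i.e. 26 ∣ (a − b).

True.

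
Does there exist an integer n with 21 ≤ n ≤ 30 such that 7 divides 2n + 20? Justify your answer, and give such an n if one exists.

n = 25

Scanning upward from n = 21 gives 62, 64, 66, 68, none divisible by 7. At n = 25 we get 2·25 + 20 = 70, and 70 = 7·10.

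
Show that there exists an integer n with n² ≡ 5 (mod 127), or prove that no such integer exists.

Apply Euler's criterion with the prime 127: 5 is a quadratic residue iff 5^63 ≡ 1 (mod 127), and a non-residue iff it is ≡ −1.
Repeated squaring mod 127: 5^2 = 25 ≡ 25; 5^4 ≡ 25² = 625 ≡ 117; 5^8 ≡ 117² = 13689 ≡ 100; 5^16 ≡ 100² = 10000 ≡ 94; 5^32 ≡ 94² = 8836 ≡ 73.
Since 63 = 32 + 16 + 8 + 4 + 2 + 1, 5^63 ≡ 73 · 94 · 100 · 117 · 25 · 5; multiplying out mod 127: 73·94 = 6862 ≡ 4, then 4·100 = 400 ≡ 19, then 19·117 = 2223 ≡ 64, then 64·25 = 1600 ≡ 76, then 76·5 = 380 ≡ 126. Thus 5^63 ≡ 126 ≡ −1 (mod 127).
The value −1 means 5 is a non-residue modulo 127, so n² ≡ 5 (mod 127) is impossible.

No such integer exists.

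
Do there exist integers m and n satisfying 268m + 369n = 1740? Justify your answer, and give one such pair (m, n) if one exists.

m = 12, n = -4

268 and 369 are coprime, so 268m + 369n ranges over all of ℤ.
Dividing repeatedly: 369 = 1·268 + 101, 268 = 2·101 + 66, 101 = 1·66 + 35, 66 = 1·35 + 31, 35 = 1·31 + 4, 31 = 7·4 + 3, 4 = 1·3 + 1, 3 = 3·1 + 0.
Back-substituting, 1 = 4 − 1·3 = 4 − (31 − 7·4) = −31 + 8·4 = −31 + 8·(35 − 1·31) = 8·35 − 9·31 = 8·35 − 9·(66 − 1·35) = −9·66 + 17·35 = −9·66 + 17·(101 − 1·66) = 17·101 − 26·66 = 17·101 − 26·(268 − 2·101) = −26·268 + 69·101 = −26·268 + 69·(369 − 1·268) = 69·369 − 95·268; that is, 268·(-95) + 369·69 = 1.
Times 1740: 268·(-165300) + 369·120060 = 1740, so (-165300, 120060) solves it.
Adding 448·369 to m and subtracting 448·268 from n gives the tidier solution (12, -4).
Indeed 268·12 + 369·(-4) = 3216 − 1476 = 1740.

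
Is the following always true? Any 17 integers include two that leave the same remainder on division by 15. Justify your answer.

Each integer lies in one of the 15 residue classes modulo 15.
Since 17 > 15, two of the 17 integers must share a residue class by the pigeonhole principle; call them a and b.
So a and b have equal remainders mod 15, which is exactly what was to be shown.

True.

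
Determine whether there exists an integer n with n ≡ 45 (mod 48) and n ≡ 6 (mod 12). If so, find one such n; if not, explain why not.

No, no such integer exists.

Both moduli are multiples of 12 = gcd(48, 12), so any solution would satisfy n ≡ 45 and n ≡ 6 modulo 12 simultaneously.
These are incompatible: 45 − 6 = 39 is not divisible by 12.
So no integer satisfies both congruences.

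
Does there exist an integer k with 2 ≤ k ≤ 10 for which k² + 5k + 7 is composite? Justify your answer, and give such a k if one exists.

At k = 7: 7² + 5·7 + 7 = 91 = 7·13, which is composite.

k = 7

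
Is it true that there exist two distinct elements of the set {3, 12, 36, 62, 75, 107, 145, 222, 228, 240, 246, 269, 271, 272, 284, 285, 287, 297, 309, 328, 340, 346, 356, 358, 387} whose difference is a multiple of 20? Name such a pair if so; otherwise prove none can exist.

12 and 272 are such a pair.

Both 12 and 272 leave remainder 12 on division by 20; their difference 260 = 13·20 is a multiple of 20.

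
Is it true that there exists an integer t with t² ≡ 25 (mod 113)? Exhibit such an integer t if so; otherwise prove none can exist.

t = 5

Take t = 5. Then 5² = 25, and since 0 ≤ 25 < 113 this is already reduced: 5² ≡ 25 (mod 113).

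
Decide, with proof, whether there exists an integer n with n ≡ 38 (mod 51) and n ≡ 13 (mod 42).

Both moduli are multiples of 3 = gcd(51, 42), so any solution would satisfy n ≡ 38 and n ≡ 13 modulo 3 simultaneously.
But 38 mod 3 = 2 while 13 mod 3 = 1, a contradiction.
Hence the system has no solution.

No, no such integer exists.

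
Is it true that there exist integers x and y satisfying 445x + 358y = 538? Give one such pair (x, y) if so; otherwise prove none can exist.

445 and 358 are coprime, so 445x + 358y ranges over all of ℤ.
Run the Euclidean algorithm on 445 and 358: 445 = 1·358 + 87, 358 = 4·87 + 10, 87 = 8·10 + 7, 10 = 1·7 + 3, 7 = 2·3 + 1, 3 = 3·1 + 0.
Working back up the chain: 1 = 7 − 2·3 = 7 − 2·(10 − 1·7) = −2·10 + 3·7 = −2·10 + 3·(87 − 8·10) = 3·87 − 26·10 = 3·87 − 26·(358 − 4·87) = −26·358 + 107·87 = −26·358 + 107·(445 − 1·358) = 107·445 − 133·358. So 445·107 + 358·(-133) = 1.
Scaling by 538 gives the particular solution (x, y) = (57566, -71554).
The general solution is x = 57566 + 358k, y = -71554 − 445k; taking k = -160 gives the smaller pair x = 286, y = -354.
Indeed 445·286 + 358·(-354) = 127270 − 126732 = 538.

x = 286, y = -354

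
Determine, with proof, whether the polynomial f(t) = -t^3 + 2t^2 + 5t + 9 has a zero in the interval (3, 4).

f(3) = 15 and f(4) = -3, which have opposite signs.
As a polynomial, f is continuous on every closed interval.
By the Intermediate Value Theorem, f takes the value 0 somewhere in the open interval.

Such a root exists.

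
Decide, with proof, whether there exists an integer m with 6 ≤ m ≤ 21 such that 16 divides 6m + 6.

m = 7

At m = 6 the value 42 is not a multiple of 16. At m = 7 we get 6·7 + 6 = 48, and 48 = 16·3.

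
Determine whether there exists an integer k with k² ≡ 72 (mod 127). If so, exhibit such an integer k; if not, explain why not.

k = 96

Take k = 96. Then 96² = 9216 = 72·127 + 72, so 96² ≡ 72 (mod 127).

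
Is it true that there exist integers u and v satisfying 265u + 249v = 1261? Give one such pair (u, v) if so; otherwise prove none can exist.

u = 1, v = 4

Since gcd(265, 249) = 1, every integer is an integer combination of 265 and 249.
Dividing repeatedly: 265 = 1·249 + 16, 249 = 15·16 + 9, 16 = 1·9 + 7, 9 = 1·7 + 2, 7 = 3·2 + 1, 2 = 2·1 + 0.
Unwinding: 1 = 7 − 3·2 = 7 − 3·(9 − 1·7) = −3·9 + 4·7 = −3·9 + 4·(16 − 1·9) = 4·16 − 7·9 = 4·16 − 7·(249 − 15·16) = −7·249 + 109·16 = −7·249 + 109·(265 − 1·249) = 109·265 − 116·249, i.e. 265·109 + 249·(-116) = 1.
Scaling by 1261 gives the particular solution (u, v) = (137449, -146276).
The general solution is u = 137449 + 249k, v = -146276 − 265k; taking k = -552 gives the smaller pair u = 1, v = 4.
Indeed 265·1 + 249·4 = 265 + 996 = 1261.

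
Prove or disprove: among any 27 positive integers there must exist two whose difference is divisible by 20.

Yes.

Partition the integers by their residue mod 20; there are 20 classes.
With 27 integers and only 20 classes, the pigeonhole principle forces two of them, say a and b, into the same class.
Equal remainders mean a − b ≡ 0 (mod 20), so 20 divides their difference.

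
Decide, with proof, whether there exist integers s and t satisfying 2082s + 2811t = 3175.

There are no such integers.

Both 2082 and 2811 are divisible by gcd(2082, 2811) = 3, hence so is any combination 2082s + 2811t.
But 3175 = 3·1058 + 1, so 3 ∤ 3175.
So the equation is unsolvable over ℤ.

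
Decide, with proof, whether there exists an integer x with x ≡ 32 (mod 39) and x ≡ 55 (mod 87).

Reduce both congruences modulo 3, which divides 39 and 87: they say x ≡ 32 (mod 3) and x ≡ 55 (mod 3).
However 32 ≡ 2 and 55 ≡ 1 (mod 3), and 2 ≠ 1.
Hence the system has no solution.

No, no such integer exists.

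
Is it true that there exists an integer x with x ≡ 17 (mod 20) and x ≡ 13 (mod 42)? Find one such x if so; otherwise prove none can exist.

Here gcd(20, 42) = 2, and both 17 and 13 leave remainder 1 mod 2, so the system is consistent.
List candidates x ≡ 17 (mod 20): 17, 37, 57, 77, 97. Modulo 42 these are 17, 37, 15, 35, 13; 97 gives 13 as required.
Verify: 97 = 4·20 + 17 and 97 = 2·42 + 13. ✓

x = 97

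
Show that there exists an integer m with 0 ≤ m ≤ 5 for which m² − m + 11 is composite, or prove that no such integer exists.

The values for m = 0, 1, …, 5 are 11, 11, 13, 17, 23, 31, and each of these is prime.
So no value in the range makes the expression composite.

No such integer m in that range exists.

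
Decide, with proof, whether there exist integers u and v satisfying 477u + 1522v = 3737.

u = 1265, v = -394

Since gcd(477, 1522) = 1, every integer is an integer combination of 477 and 1522.
Dividing repeatedly: 1522 = 3·477 + 91, 477 = 5·91 + 22, 91 = 4·22 + 3, 22 = 7·3 + 1, 3 = 3·1 + 0.
Unwinding: 1 = 22 − 7·3 = 22 − 7·(91 − 4·22) = −7·91 + 29·22 = −7·91 + 29·(477 − 5·91) = 29·477 − 152·91 = 29·477 − 152·(1522 − 3·477) = −152·1522 + 485·477, i.e. 477·485 + 1522·(-152) = 1.
Times 3737: 477·1812445 + 1522·(-568024) = 3737, so (1812445, -568024) solves it.
Shifting by a multiple of (1522, −477) keeps it a solution: u = 1812445 − 1190·1522 = 1265, v = -568024 + 1190·477 = -394.
Indeed 477·1265 + 1522·(-394) = 603405 − 599668 = 3737.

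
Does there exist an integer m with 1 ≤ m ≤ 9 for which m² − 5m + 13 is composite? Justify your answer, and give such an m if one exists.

m = 9

At m = 9: 9² − 5·9 + 13 = 49 = 7·7, which is composite.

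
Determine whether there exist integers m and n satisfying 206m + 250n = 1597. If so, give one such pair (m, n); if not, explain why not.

Both 206 and 250 are divisible by gcd(206, 250) = 2, hence so is any combination 206m + 250n.
But 1597 = 2·798 + 1, so 2 ∤ 1597.
So the equation is unsolvable over ℤ.

There are no such integers.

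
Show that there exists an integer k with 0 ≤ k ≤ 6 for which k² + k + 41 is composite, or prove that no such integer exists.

The values for k = 0, 1, …, 6 are 41, 43, 47, 53, 61, 71, 83, and each of these is prime.
So no value in the range makes the expression composite.

No such integer k in that range exists.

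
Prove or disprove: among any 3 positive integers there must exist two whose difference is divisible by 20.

Try 3 consecutive integers, 24, 25, 26. Their remainders mod 20 are 4, 5, 6 — pairwise different, as any 3 ≤ 20 consecutive integers have distinct residues.
Any two of them differ by at most 2 < 20 and by at least 1, so no difference is a multiple of 20.

No; for instance {24, 25, 26} is a counterexample.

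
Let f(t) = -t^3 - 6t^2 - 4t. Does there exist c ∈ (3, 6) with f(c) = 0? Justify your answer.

f(3) = -93 and f(6) = -456, both negative, so a sign-change argument is unavailable; we show f keeps this sign on the whole interval.
Substitute t = 3 + u, where 0 < u < 3 on the interval. Expanding, f(3 + u) = -u^3 - 15u^2 - 67u - 93.
All 4 nonzero coefficients of this polynomial in u are negative; hence for u > 0 the value is a sum of negative terms (the constant -93 among them).
Therefore f(t) < 0 throughout (3, 6), and f has no zero there.

No.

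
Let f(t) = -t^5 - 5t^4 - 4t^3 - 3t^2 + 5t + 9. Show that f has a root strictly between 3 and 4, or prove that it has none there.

f(3) = -759 and f(4) = -2579, both negative, so a sign-change argument is unavailable; we show f keeps this sign on the whole interval.
Shift to the endpoint 3: with t = 3 + u (0 < u < 1), one computes f(3 + u) = -u^5 - 20u^4 - 154u^3 - 579u^2 - 1066u - 759.
All 6 nonzero coefficients of this polynomial in u are negative; hence for u > 0 the value is a sum of negative terms (the constant -759 among them).
So f is strictly negative on (3, 4); no root exists in the interval.

No.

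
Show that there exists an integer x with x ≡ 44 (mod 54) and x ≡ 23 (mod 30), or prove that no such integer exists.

Both moduli are multiples of 6 = gcd(54, 30), so any solution would satisfy x ≡ 44 and x ≡ 23 modulo 6 simultaneously.
However 44 ≡ 2 and 23 ≡ 5 (mod 6), and 2 ≠ 5.
Hence the system has no solution.

No such integer exists.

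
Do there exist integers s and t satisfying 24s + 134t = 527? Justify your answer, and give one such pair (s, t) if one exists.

Both 24 and 134 are divisible by gcd(24, 134) = 2, hence so is any combination 24s + 134t.
But 527 = 2·263 + 1, so 2 ∤ 527.
Hence no integers s, t satisfy the equation.

There are no such integers.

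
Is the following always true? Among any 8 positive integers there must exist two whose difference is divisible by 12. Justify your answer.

No, the set {8, 9, 10, 11, 12, 13, 14, 15} is a counterexample.

Take the 8 consecutive integers 8, 9, …, 15: their residues mod 12 are all distinct because 8 ≤ 12.
No two share a residue, so no pair has difference divisible by 12; the claim fails for this set.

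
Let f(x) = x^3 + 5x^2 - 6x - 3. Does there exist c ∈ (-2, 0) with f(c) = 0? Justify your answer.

f(-2) = 21 and f(0) = -3, which have opposite signs.
f is continuous everywhere (it is a polynomial), in particular on [-2, 0].
By the Intermediate Value Theorem f must vanish at some point of (-2, 0).

Such a root exists.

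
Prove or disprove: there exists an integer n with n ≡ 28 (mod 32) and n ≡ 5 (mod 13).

gcd(32, 13) = 1, so the Chinese Remainder Theorem guarantees exactly one residue class mod 416 satisfying both.
Any solution of the first congruence is n = 28 + 32t; substituting into the second, 32t ≡ 5 − 28 ≡ 3 (mod 13).
32 ≡ 6 (mod 13), so this reads 6t ≡ 3 (mod 13). To invert 6 modulo 13: 13 = 2·6 + 1, 6 = 6·1 + 0, and unwinding, 1 = 13 − 2·6. Thus 6⁻¹ ≡ -2 ≡ 11 (mod 13).
Multiplying by 11: t ≡ 11·3 = 33 ≡ 7 (mod 13).
Taking t = 7 gives n = 28 + 32·7 = 252.
Verify: 252 = 7·32 + 28 and 252 = 19·13 + 5. ✓

n = 252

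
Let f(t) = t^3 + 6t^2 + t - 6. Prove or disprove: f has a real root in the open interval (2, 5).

No.

The endpoint values f(2) = 28 and f(5) = 274 are both positive. Claim: f(t) > 0 for every t in (2, 5).
Shift to the endpoint 2: with t = 2 + u (0 < u < 3), one computes f(2 + u) = u^3 + 12u^2 + 37u + 28.
All 4 nonzero coefficients of this polynomial in u are positive; hence for u > 0 the value is a sum of positive terms (the constant 28 among them).
Therefore f(t) > 0 throughout (2, 5), and f has no zero there.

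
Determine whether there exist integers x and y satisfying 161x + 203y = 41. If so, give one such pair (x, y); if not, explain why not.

Any value of 161x + 203y is a multiple of gcd(161, 203) = 7.
However 41 leaves remainder 6 on division by 7.
Hence no integers x, y satisfy the equation.

No, no such integers exist.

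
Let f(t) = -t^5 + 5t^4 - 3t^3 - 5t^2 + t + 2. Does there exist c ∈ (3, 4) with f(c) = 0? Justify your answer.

f(3) = 41 and f(4) = -10, which have opposite signs.
f is continuous everywhere (it is a polynomial), in particular on [3, 4].
By the Intermediate Value Theorem f must vanish at some point of (3, 4).

Yes, f has a root in the interval.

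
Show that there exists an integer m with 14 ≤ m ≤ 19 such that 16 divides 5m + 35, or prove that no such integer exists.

No, no such integer m in that range exists.

The values of 5m + 35 for m = 14, 15, …, 19 are 105, 110, 115, 120, 125, 130; reduced mod 16 these are 9, 14, 3, 8, 13, 2.
None is 0, so 16 never divides 5m + 35 on this range.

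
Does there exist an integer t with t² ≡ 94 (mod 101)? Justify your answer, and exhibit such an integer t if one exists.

101 is prime, so by Euler's criterion 94 is a square mod 101 iff 94^((101−1)/2) = 94^50 ≡ 1 (mod 101).
Squaring successively (mod 101): 94^2 = 8836 ≡ 49; 94^4 ≡ 49² = 2401 ≡ 78; 94^8 ≡ 78² = 6084 ≡ 24; 94^16 ≡ 24² = 576 ≡ 71; 94^32 ≡ 71² = 5041 ≡ 92.
Since 50 = 32 + 16 + 2, 94^50 ≡ 92 · 71 · 49; multiplying out mod 101: 92·71 = 6532 ≡ 68, then 68·49 = 3332 ≡ 100. Thus 94^50 ≡ 100 ≡ −1 (mod 101).
The value −1 means 94 is a non-residue modulo 101, so t² ≡ 94 (mod 101) is impossible.

No such integer exists.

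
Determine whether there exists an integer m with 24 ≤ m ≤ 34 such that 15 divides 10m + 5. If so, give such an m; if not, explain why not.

At m = 24 the value 245 is not a multiple of 15. m = 25 works, since 10·25 + 5 = 255 = 17·15.

m = 25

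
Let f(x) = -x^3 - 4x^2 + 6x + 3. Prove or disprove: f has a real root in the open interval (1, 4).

f(1) = 4 and f(4) = -101, which have opposite signs.
As a polynomial, f is continuous on every closed interval.
By the Intermediate Value Theorem f must vanish at some point of (1, 4).

Such a root exists.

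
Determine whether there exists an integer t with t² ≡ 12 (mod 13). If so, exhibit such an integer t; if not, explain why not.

Take t = 5. Then 5² = 25 = 1·13 + 12, so 5² ≡ 12 (mod 13).

t = 5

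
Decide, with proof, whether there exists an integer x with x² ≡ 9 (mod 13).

Take x = 3. Then 3² = 9, and since 0 ≤ 9 < 13 this is already reduced: 3² ≡ 9 (mod 13).

x = 3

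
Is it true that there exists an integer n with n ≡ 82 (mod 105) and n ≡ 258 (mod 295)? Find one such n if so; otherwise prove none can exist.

Both moduli are multiples of 5 = gcd(105, 295), so any solution would satisfy n ≡ 82 and n ≡ 258 modulo 5 simultaneously.
But 82 mod 5 = 2 while 258 mod 5 = 3, a contradiction.
So no integer satisfies both congruences.

No such integer exists.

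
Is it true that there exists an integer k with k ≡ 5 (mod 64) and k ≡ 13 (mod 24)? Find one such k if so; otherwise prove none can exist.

k = 133

The moduli are not coprime: gcd(64, 24) = 8. Compatibility requires 8 ∣ (13 − 5) = 8, which holds, so solutions exist.
List candidates k ≡ 5 (mod 64): 5, 69, 133. Modulo 24 these are 5, 21, 13; 133 gives 13 as required.
Indeed 133 ≡ 5 (mod 64) and 133 ≡ 13 (mod 24).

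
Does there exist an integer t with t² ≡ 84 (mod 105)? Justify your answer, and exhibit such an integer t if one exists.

t = 63

Take t = 63. Then 63² = 3969 = 37·105 + 84, so 63² ≡ 84 (mod 105).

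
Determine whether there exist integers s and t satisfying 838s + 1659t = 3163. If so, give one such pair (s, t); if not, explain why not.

s = 1348, t = -679

Since gcd(838, 1659) = 1, every integer is an integer combination of 838 and 1659.
Dividing repeatedly: 1659 = 1·838 + 821, 838 = 1·821 + 17, 821 = 48·17 + 5, 17 = 3·5 + 2, 5 = 2·2 + 1, 2 = 2·1 + 0.
Unwinding: 1 = 5 − 2·2 = 5 − 2·(17 − 3·5) = −2·17 + 7·5 = −2·17 + 7·(821 − 48·17) = 7·821 − 338·17 = 7·821 − 338·(838 − 1·821) = −338·838 + 345·821 = −338·838 + 345·(1659 − 1·838) = 345·1659 − 683·838, i.e. 838·(-683) + 1659·345 = 1.
Times 3163: 838·(-2160329) + 1659·1091235 = 3163, so (-2160329, 1091235) solves it.
Shifting by a multiple of (1659, −838) keeps it a solution: s = -2160329 + 1303·1659 = 1348, t = 1091235 − 1303·838 = -679.
Indeed 838·1348 + 1659·(-679) = 1129624 − 1126461 = 3163.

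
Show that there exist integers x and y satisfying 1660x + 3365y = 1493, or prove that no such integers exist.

Any value of 1660x + 3365y is a multiple of gcd(1660, 3365) = 5.
However 1493 leaves remainder 3 on division by 5.
So the equation is unsolvable over ℤ.

No, no such integers exist.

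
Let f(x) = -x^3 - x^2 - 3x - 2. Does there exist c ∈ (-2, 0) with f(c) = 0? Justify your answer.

Such a root exists.

f(-2) = 8 and f(0) = -2, which have opposite signs.
As a polynomial, f is continuous on every closed interval.
By the Intermediate Value Theorem f must vanish at some point of (-2, 0).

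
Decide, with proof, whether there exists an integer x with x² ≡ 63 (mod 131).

x = 60

Take x = 60. Then 60² = 3600 = 27·131 + 63, so 60² ≡ 63 (mod 131).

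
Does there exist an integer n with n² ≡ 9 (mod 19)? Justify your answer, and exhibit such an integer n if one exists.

n = 16

n = 16 works: 16² = 256, and 256 − 9 = 247 = 13·19.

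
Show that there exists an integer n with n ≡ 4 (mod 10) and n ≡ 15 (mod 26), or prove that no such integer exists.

There is no such integer.

Both moduli are multiples of 2 = gcd(10, 26), so any solution would satisfy n ≡ 4 and n ≡ 15 modulo 2 simultaneously.
But 4 mod 2 = 0 while 15 mod 2 = 1, a contradiction.
Therefore no such n exists.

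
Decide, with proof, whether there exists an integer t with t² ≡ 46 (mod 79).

t = 21

Take t = 21. Then 21² = 441 = 5·79 + 46, so 21² ≡ 46 (mod 79).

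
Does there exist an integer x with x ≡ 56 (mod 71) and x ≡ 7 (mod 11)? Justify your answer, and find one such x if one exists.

The moduli 71 and 11 are coprime, so by the Chinese Remainder Theorem a unique solution modulo 781 exists.
Write x = 56 + 71t and require 56 + 71t ≡ 7 (mod 11), i.e. 71t ≡ 6 (mod 11).
71 ≡ 5 (mod 11), so this reads 5t ≡ 6 (mod 11). Note 5·9 = 45 ≡ 1 (mod 11) (as 45 − 1 = 4·11), so 5⁻¹ ≡ 9.
Therefore t ≡ 9·6 = 54 ≡ 10 (mod 11).
With t = 10: x = 56 + 71·10 = 766.
Check: 766 mod 71 = 56, 766 mod 11 = 7. ✓

x = 766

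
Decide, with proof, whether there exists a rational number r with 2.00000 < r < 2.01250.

r = 163/81

Look for a denominator N such that an integer falls strictly between N·2.00000 and N·2.01250. N = 81 works: 81·2.00000 = 162.00000 < 163 < 163.01250 = 81·2.01250.
So r = 163/81 works: it is a ratio of integers, and dividing 81·2.00000 < 163 < 81·2.01250 through by 81 gives 2.00000 < 163/81 < 2.01250.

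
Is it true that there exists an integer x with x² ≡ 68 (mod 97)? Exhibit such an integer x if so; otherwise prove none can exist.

Apply Euler's criterion with the prime 97: 68 is a quadratic residue iff 68^48 ≡ 1 (mod 97), and a non-residue iff it is ≡ −1.
Squaring successively (mod 97): 68^2 = 4624 ≡ 65; 68^4 ≡ 65² = 4225 ≡ 54; 68^8 ≡ 54² = 2916 ≡ 6; 68^16 ≡ 6² = 36 ≡ 36; 68^32 ≡ 36² = 1296 ≡ 35.
Since 48 = 32 + 16, 68^48 ≡ 35 · 36; multiplying out mod 97: 35·36 = 1260 ≡ 96. Thus 68^48 ≡ 96 ≡ −1 (mod 97).
By Euler's criterion 68 is a quadratic non-residue mod 97: no x satisfies x² ≡ 68 (mod 97).

No, no such integer exists.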